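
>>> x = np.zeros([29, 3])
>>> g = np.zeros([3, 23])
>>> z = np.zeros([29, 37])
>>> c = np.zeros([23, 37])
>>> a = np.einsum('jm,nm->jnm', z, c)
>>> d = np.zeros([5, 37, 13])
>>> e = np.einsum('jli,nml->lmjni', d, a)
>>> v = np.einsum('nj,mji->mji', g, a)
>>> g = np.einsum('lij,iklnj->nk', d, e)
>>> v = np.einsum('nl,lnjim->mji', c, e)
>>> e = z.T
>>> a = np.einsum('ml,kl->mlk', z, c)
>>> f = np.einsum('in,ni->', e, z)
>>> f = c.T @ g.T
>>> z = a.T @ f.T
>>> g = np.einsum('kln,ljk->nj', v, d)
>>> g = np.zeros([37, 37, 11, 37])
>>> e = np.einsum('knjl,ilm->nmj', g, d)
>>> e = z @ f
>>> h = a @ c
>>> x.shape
(29, 3)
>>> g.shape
(37, 37, 11, 37)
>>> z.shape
(23, 37, 37)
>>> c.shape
(23, 37)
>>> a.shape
(29, 37, 23)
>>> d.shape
(5, 37, 13)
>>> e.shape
(23, 37, 29)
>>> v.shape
(13, 5, 29)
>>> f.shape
(37, 29)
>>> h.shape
(29, 37, 37)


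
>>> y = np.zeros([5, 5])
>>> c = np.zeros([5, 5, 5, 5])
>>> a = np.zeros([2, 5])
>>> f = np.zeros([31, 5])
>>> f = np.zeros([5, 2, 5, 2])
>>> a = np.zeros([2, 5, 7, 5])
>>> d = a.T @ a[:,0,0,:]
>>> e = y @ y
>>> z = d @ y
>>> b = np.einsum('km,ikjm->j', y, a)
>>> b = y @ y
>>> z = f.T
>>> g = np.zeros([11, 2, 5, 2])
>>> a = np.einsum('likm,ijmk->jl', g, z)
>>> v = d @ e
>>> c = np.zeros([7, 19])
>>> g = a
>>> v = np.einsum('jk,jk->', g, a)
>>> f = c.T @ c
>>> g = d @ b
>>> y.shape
(5, 5)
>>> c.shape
(7, 19)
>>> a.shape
(5, 11)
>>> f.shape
(19, 19)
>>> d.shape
(5, 7, 5, 5)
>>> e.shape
(5, 5)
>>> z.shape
(2, 5, 2, 5)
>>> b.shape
(5, 5)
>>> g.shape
(5, 7, 5, 5)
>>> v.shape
()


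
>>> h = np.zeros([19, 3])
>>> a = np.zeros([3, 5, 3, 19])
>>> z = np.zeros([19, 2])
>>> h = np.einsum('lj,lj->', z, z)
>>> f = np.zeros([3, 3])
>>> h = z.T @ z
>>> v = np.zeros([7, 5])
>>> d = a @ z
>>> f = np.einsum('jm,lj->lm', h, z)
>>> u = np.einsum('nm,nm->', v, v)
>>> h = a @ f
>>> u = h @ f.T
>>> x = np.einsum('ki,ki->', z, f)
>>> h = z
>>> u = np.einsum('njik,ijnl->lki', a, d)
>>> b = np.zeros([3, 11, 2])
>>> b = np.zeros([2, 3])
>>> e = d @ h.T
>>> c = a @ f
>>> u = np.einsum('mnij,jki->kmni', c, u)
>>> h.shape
(19, 2)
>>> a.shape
(3, 5, 3, 19)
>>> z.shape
(19, 2)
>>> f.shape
(19, 2)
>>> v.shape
(7, 5)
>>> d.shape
(3, 5, 3, 2)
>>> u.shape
(19, 3, 5, 3)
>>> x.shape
()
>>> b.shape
(2, 3)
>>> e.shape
(3, 5, 3, 19)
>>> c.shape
(3, 5, 3, 2)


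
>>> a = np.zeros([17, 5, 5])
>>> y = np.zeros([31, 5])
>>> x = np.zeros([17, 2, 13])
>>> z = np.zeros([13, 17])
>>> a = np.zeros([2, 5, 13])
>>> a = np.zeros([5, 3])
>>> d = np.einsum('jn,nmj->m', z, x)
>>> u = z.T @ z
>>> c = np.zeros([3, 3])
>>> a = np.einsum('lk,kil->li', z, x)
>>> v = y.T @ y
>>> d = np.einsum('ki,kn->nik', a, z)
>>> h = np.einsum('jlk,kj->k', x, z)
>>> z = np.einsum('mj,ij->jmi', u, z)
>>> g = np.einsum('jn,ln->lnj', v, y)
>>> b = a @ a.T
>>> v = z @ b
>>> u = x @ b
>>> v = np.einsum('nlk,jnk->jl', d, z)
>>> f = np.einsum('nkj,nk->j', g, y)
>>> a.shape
(13, 2)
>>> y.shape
(31, 5)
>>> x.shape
(17, 2, 13)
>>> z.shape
(17, 17, 13)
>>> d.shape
(17, 2, 13)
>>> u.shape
(17, 2, 13)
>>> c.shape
(3, 3)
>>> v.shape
(17, 2)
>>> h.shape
(13,)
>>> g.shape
(31, 5, 5)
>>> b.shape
(13, 13)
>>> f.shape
(5,)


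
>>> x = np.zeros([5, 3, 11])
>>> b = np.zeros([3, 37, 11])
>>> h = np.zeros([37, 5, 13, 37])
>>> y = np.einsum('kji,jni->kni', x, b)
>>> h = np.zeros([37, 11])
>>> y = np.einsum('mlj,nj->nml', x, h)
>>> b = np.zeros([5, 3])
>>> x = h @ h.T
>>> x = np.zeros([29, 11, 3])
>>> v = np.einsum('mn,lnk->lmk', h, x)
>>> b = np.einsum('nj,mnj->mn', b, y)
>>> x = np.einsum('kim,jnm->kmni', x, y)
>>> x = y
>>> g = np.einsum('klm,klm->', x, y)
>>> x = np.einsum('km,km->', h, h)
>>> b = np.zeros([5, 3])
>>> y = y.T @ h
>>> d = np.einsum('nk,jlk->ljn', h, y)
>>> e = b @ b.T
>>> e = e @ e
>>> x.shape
()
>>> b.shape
(5, 3)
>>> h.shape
(37, 11)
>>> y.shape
(3, 5, 11)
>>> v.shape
(29, 37, 3)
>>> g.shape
()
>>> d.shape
(5, 3, 37)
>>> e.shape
(5, 5)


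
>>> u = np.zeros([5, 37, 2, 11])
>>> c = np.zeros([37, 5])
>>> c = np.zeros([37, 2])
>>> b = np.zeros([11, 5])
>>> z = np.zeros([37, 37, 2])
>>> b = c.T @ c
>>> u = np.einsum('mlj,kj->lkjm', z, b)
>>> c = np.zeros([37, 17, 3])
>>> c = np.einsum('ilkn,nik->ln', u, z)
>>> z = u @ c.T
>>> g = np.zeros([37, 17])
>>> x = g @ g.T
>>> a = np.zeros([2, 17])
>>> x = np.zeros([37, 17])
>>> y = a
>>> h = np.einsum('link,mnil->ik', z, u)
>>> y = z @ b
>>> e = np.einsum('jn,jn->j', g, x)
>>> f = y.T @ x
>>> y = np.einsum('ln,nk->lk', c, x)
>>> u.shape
(37, 2, 2, 37)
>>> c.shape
(2, 37)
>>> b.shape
(2, 2)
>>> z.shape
(37, 2, 2, 2)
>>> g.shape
(37, 17)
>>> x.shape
(37, 17)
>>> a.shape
(2, 17)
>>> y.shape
(2, 17)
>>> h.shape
(2, 2)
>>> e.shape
(37,)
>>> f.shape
(2, 2, 2, 17)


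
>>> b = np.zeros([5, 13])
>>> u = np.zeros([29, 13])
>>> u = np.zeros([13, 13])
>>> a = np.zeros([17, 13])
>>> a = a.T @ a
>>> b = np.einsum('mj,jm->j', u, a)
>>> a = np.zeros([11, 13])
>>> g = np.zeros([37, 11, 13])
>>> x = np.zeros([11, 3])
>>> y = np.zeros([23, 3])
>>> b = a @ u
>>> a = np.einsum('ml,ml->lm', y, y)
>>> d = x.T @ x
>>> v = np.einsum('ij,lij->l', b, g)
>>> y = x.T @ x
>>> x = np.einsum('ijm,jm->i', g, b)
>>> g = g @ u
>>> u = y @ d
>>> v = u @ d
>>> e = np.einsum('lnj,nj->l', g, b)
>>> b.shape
(11, 13)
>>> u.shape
(3, 3)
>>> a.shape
(3, 23)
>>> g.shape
(37, 11, 13)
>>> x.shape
(37,)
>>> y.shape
(3, 3)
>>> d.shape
(3, 3)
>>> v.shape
(3, 3)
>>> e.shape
(37,)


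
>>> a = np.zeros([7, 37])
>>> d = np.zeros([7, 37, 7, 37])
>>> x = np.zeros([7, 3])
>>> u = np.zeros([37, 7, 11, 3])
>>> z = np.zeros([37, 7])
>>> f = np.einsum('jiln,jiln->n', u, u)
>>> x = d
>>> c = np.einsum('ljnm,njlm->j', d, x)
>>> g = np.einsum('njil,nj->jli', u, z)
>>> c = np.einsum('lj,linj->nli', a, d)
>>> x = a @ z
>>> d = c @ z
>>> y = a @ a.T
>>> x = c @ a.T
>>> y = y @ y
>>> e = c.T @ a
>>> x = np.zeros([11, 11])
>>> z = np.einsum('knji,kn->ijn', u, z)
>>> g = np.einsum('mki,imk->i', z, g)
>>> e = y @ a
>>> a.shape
(7, 37)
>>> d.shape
(7, 7, 7)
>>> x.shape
(11, 11)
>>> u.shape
(37, 7, 11, 3)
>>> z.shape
(3, 11, 7)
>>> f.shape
(3,)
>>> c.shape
(7, 7, 37)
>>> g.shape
(7,)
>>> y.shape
(7, 7)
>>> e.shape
(7, 37)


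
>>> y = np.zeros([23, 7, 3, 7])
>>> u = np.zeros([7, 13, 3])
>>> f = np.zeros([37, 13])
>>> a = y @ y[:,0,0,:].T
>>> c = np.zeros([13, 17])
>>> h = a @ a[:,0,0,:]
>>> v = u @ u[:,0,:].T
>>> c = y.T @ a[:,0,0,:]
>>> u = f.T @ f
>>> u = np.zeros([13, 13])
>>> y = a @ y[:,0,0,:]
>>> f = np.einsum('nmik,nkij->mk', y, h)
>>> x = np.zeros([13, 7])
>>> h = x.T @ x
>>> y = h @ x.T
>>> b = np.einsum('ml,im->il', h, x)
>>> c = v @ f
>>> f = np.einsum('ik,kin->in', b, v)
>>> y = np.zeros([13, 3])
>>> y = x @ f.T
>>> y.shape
(13, 13)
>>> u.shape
(13, 13)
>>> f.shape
(13, 7)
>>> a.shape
(23, 7, 3, 23)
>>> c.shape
(7, 13, 7)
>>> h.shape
(7, 7)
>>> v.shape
(7, 13, 7)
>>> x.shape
(13, 7)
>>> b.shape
(13, 7)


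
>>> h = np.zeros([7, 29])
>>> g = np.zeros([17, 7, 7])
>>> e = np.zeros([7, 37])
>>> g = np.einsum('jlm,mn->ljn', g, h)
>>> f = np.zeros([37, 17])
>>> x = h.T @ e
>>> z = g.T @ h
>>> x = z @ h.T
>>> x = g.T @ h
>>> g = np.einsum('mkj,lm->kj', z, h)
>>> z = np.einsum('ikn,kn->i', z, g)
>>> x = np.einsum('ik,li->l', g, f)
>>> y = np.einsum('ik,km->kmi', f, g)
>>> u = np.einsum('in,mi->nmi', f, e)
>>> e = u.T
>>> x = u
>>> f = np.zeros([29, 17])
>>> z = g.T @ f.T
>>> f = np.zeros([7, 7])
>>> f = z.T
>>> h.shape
(7, 29)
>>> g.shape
(17, 29)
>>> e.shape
(37, 7, 17)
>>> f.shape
(29, 29)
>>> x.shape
(17, 7, 37)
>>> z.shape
(29, 29)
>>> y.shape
(17, 29, 37)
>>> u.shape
(17, 7, 37)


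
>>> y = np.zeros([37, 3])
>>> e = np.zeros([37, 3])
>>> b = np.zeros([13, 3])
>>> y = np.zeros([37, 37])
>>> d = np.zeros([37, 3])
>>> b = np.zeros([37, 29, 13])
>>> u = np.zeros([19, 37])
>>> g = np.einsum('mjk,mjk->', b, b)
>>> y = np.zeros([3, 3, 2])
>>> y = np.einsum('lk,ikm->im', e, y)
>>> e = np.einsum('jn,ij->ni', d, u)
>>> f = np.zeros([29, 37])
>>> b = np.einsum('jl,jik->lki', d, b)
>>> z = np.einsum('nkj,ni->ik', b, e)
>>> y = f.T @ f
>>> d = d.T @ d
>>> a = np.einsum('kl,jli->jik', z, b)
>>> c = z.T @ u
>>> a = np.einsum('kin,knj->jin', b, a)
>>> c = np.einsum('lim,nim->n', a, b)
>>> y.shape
(37, 37)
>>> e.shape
(3, 19)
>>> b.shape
(3, 13, 29)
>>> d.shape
(3, 3)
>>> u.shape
(19, 37)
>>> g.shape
()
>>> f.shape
(29, 37)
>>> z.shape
(19, 13)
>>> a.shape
(19, 13, 29)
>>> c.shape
(3,)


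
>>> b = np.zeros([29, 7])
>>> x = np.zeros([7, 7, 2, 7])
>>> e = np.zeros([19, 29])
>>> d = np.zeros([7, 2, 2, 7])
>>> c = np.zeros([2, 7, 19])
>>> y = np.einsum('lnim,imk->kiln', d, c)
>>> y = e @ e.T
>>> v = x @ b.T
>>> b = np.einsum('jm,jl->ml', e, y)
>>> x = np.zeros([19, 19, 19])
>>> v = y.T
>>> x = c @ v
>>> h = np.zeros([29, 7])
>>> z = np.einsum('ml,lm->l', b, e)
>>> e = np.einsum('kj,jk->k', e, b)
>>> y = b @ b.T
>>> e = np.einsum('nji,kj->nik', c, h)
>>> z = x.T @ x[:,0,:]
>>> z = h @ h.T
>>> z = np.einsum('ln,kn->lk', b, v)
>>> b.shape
(29, 19)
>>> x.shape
(2, 7, 19)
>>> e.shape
(2, 19, 29)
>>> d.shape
(7, 2, 2, 7)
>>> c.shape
(2, 7, 19)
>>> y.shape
(29, 29)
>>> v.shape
(19, 19)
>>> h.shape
(29, 7)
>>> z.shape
(29, 19)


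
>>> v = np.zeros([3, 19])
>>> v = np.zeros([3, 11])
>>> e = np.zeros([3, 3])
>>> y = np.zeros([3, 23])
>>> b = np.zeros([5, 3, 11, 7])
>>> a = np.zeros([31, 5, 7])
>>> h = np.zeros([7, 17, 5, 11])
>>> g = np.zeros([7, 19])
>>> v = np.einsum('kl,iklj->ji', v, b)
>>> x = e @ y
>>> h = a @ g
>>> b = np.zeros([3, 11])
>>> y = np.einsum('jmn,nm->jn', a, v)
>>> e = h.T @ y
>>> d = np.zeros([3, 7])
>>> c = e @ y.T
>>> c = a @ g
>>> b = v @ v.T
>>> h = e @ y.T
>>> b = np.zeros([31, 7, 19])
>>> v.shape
(7, 5)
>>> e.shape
(19, 5, 7)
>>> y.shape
(31, 7)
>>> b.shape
(31, 7, 19)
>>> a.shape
(31, 5, 7)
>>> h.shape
(19, 5, 31)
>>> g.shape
(7, 19)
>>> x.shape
(3, 23)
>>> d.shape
(3, 7)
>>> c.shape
(31, 5, 19)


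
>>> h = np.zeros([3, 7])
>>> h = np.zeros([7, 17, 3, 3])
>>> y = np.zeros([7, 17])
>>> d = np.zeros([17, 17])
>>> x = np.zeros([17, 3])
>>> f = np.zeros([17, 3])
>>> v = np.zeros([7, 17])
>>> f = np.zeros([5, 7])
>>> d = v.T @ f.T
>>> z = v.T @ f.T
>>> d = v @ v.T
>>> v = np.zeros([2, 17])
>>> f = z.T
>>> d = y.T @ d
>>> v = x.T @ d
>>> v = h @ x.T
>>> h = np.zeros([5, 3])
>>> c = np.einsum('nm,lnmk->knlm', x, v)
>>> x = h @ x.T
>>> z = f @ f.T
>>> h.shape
(5, 3)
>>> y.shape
(7, 17)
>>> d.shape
(17, 7)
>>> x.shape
(5, 17)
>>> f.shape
(5, 17)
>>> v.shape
(7, 17, 3, 17)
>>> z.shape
(5, 5)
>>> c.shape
(17, 17, 7, 3)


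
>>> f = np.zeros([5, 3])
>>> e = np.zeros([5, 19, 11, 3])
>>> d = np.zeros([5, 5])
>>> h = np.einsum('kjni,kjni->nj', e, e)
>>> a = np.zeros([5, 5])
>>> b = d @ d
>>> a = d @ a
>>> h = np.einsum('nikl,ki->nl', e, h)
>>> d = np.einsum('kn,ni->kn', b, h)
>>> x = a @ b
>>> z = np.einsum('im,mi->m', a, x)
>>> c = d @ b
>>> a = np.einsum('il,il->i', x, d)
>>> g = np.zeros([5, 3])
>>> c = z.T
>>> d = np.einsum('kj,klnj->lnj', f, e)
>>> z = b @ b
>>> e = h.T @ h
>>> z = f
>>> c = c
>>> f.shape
(5, 3)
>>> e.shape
(3, 3)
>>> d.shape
(19, 11, 3)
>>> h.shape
(5, 3)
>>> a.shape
(5,)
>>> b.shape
(5, 5)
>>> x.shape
(5, 5)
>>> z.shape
(5, 3)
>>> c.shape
(5,)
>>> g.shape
(5, 3)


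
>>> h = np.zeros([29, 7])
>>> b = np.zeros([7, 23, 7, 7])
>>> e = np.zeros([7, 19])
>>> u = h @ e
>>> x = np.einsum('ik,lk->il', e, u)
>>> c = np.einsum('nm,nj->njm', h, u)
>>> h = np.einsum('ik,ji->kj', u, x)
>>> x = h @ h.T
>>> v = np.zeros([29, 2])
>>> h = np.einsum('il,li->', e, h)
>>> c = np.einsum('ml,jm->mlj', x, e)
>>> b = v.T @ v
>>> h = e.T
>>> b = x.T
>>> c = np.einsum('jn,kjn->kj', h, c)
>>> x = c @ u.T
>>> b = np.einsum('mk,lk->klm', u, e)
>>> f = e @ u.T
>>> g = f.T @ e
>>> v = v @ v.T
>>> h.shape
(19, 7)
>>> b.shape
(19, 7, 29)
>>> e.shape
(7, 19)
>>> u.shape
(29, 19)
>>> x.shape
(19, 29)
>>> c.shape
(19, 19)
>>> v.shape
(29, 29)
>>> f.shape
(7, 29)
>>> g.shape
(29, 19)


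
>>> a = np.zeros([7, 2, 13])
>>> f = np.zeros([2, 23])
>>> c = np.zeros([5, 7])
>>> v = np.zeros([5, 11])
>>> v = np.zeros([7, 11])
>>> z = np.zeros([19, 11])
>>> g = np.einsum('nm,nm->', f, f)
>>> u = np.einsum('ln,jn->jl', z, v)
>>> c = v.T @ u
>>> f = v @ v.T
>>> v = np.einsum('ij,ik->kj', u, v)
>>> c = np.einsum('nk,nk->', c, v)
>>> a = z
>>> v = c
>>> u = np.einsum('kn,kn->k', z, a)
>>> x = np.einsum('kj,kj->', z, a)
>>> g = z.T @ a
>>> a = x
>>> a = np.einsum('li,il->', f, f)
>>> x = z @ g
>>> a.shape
()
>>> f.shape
(7, 7)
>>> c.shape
()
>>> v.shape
()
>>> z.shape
(19, 11)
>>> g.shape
(11, 11)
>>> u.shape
(19,)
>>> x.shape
(19, 11)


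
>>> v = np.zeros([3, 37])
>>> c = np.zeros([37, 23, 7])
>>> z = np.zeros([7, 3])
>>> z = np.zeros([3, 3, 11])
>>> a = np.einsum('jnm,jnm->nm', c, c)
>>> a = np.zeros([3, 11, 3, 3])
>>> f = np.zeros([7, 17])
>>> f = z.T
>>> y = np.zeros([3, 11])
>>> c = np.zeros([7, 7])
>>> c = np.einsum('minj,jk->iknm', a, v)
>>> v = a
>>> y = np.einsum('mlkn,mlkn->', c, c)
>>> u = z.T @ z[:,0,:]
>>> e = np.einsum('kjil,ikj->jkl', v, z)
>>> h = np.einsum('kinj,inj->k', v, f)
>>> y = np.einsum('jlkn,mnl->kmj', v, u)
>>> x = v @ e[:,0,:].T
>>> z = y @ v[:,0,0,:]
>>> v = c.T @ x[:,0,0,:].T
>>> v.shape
(3, 3, 37, 3)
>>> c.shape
(11, 37, 3, 3)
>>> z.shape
(3, 11, 3)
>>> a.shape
(3, 11, 3, 3)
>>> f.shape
(11, 3, 3)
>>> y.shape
(3, 11, 3)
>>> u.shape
(11, 3, 11)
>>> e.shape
(11, 3, 3)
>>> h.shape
(3,)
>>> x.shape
(3, 11, 3, 11)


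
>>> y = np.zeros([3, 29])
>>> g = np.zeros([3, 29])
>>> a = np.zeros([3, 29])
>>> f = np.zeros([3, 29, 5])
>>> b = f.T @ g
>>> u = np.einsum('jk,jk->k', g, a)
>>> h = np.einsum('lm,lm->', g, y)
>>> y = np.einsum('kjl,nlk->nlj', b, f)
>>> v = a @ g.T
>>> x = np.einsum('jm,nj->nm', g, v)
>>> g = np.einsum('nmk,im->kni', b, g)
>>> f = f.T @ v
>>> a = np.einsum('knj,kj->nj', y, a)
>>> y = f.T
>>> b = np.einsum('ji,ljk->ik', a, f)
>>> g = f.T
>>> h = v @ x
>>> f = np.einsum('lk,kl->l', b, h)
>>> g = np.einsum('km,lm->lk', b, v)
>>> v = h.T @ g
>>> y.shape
(3, 29, 5)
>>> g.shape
(3, 29)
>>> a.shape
(29, 29)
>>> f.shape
(29,)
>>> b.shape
(29, 3)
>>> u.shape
(29,)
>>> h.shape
(3, 29)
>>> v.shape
(29, 29)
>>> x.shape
(3, 29)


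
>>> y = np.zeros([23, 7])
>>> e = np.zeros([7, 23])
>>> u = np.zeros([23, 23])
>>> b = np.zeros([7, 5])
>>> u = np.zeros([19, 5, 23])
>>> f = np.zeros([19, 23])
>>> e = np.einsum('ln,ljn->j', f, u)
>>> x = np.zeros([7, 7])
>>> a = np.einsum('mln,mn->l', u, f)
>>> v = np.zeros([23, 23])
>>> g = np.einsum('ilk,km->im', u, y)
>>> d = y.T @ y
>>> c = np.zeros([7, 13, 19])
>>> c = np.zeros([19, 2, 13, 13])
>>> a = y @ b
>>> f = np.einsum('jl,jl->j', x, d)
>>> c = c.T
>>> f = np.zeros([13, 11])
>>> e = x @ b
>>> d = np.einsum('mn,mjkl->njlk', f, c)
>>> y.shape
(23, 7)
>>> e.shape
(7, 5)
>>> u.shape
(19, 5, 23)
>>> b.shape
(7, 5)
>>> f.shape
(13, 11)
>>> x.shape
(7, 7)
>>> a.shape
(23, 5)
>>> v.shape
(23, 23)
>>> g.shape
(19, 7)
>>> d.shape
(11, 13, 19, 2)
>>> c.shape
(13, 13, 2, 19)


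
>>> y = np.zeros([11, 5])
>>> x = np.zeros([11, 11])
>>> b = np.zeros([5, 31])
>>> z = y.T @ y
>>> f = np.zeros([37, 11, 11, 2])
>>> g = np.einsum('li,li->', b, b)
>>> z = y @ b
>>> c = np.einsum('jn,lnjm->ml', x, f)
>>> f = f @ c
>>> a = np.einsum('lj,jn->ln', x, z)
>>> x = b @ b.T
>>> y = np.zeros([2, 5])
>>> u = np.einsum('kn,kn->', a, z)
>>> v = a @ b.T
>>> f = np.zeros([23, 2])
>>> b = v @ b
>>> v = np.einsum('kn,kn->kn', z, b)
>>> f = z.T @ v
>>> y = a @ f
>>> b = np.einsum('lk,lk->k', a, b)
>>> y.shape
(11, 31)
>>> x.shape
(5, 5)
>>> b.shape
(31,)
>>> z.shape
(11, 31)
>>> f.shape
(31, 31)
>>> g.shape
()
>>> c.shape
(2, 37)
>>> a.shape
(11, 31)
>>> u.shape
()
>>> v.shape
(11, 31)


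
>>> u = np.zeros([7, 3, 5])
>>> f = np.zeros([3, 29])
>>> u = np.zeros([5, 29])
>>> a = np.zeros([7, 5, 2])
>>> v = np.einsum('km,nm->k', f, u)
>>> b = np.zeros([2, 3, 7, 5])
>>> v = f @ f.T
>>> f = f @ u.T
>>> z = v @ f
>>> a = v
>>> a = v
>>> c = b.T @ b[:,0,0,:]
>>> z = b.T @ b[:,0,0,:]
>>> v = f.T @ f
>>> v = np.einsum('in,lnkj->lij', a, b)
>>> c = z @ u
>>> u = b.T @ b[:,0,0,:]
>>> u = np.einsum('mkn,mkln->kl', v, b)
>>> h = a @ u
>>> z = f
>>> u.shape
(3, 7)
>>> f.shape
(3, 5)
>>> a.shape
(3, 3)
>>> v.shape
(2, 3, 5)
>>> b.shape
(2, 3, 7, 5)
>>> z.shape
(3, 5)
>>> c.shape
(5, 7, 3, 29)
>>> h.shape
(3, 7)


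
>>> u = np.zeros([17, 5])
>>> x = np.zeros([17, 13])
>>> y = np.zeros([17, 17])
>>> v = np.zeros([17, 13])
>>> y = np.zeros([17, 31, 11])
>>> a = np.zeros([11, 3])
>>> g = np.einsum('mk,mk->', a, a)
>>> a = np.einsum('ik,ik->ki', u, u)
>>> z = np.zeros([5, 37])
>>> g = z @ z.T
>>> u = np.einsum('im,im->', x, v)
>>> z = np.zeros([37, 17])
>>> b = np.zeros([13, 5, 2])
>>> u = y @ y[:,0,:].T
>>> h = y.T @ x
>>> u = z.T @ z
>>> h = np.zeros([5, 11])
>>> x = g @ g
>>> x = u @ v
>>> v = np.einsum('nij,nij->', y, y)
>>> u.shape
(17, 17)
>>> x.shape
(17, 13)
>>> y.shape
(17, 31, 11)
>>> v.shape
()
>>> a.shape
(5, 17)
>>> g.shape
(5, 5)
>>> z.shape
(37, 17)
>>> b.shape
(13, 5, 2)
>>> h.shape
(5, 11)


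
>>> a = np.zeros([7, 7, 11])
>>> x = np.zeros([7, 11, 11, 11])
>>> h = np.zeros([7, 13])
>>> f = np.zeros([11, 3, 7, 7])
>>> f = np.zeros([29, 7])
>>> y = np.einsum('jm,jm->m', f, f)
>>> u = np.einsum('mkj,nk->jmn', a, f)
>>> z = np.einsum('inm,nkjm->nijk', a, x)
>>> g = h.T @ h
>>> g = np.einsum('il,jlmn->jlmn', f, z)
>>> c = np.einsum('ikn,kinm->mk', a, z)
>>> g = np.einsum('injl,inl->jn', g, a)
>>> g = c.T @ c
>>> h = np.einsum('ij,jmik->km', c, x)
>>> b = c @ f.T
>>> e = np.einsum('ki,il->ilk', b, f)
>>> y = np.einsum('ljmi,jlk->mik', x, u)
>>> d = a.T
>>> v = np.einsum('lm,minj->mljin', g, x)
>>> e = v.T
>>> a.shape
(7, 7, 11)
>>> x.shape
(7, 11, 11, 11)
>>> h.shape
(11, 11)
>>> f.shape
(29, 7)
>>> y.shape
(11, 11, 29)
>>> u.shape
(11, 7, 29)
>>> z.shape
(7, 7, 11, 11)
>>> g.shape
(7, 7)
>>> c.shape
(11, 7)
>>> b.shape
(11, 29)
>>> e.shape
(11, 11, 11, 7, 7)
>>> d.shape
(11, 7, 7)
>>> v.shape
(7, 7, 11, 11, 11)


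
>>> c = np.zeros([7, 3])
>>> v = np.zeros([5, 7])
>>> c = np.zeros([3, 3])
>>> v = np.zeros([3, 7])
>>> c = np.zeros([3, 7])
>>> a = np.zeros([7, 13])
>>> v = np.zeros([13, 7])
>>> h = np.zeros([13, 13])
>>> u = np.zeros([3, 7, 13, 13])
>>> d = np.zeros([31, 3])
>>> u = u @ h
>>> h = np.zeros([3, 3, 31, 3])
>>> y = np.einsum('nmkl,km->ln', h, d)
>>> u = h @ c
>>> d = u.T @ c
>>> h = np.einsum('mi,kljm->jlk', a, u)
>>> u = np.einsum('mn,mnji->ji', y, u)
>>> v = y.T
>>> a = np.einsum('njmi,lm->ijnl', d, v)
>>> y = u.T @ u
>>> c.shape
(3, 7)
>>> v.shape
(3, 3)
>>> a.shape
(7, 31, 7, 3)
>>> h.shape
(31, 3, 3)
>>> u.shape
(31, 7)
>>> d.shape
(7, 31, 3, 7)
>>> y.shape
(7, 7)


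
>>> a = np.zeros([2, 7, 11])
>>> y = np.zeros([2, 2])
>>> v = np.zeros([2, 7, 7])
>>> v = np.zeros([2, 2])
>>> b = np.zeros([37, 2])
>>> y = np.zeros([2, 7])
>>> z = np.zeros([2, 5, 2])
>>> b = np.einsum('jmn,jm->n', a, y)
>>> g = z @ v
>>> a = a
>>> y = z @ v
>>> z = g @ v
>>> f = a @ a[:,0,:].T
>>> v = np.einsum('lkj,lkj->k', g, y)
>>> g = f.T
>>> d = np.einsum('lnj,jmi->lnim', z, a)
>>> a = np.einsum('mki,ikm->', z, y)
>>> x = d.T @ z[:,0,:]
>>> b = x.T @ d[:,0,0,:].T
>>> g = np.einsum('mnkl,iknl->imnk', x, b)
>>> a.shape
()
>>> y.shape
(2, 5, 2)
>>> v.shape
(5,)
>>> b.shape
(2, 5, 11, 2)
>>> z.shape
(2, 5, 2)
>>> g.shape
(2, 7, 11, 5)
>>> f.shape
(2, 7, 2)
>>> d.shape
(2, 5, 11, 7)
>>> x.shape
(7, 11, 5, 2)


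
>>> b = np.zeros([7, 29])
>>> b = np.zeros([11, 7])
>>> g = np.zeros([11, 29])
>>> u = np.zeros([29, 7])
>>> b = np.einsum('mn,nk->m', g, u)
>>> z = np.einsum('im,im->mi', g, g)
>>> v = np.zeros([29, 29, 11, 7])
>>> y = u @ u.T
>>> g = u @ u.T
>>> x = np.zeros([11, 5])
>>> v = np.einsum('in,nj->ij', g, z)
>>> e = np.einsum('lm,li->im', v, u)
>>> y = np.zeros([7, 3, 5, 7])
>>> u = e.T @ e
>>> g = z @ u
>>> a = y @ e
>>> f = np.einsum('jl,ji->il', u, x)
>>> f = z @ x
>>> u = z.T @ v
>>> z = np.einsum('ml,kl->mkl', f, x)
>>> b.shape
(11,)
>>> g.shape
(29, 11)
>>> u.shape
(11, 11)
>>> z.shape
(29, 11, 5)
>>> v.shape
(29, 11)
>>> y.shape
(7, 3, 5, 7)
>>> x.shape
(11, 5)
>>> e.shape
(7, 11)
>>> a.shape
(7, 3, 5, 11)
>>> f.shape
(29, 5)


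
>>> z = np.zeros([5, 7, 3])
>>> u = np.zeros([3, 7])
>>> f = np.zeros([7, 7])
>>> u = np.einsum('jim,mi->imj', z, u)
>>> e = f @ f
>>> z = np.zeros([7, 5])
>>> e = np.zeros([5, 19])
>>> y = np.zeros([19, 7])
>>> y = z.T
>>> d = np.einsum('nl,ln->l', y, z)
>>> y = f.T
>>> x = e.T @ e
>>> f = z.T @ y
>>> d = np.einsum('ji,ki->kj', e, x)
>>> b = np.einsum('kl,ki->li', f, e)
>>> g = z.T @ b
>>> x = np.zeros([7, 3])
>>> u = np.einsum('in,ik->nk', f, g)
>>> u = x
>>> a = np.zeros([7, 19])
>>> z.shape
(7, 5)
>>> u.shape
(7, 3)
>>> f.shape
(5, 7)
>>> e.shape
(5, 19)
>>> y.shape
(7, 7)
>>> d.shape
(19, 5)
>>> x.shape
(7, 3)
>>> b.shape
(7, 19)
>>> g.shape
(5, 19)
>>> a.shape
(7, 19)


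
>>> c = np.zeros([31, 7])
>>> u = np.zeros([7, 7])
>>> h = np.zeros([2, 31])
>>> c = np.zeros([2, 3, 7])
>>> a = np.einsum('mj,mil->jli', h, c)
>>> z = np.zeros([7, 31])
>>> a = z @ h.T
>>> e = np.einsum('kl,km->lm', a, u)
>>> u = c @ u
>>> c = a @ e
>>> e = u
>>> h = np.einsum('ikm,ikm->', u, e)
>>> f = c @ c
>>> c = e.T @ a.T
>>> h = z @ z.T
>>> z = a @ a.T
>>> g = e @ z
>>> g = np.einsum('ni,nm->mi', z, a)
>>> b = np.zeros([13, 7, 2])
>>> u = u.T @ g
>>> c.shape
(7, 3, 7)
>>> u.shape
(7, 3, 7)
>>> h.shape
(7, 7)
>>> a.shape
(7, 2)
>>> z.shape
(7, 7)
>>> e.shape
(2, 3, 7)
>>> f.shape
(7, 7)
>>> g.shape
(2, 7)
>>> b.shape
(13, 7, 2)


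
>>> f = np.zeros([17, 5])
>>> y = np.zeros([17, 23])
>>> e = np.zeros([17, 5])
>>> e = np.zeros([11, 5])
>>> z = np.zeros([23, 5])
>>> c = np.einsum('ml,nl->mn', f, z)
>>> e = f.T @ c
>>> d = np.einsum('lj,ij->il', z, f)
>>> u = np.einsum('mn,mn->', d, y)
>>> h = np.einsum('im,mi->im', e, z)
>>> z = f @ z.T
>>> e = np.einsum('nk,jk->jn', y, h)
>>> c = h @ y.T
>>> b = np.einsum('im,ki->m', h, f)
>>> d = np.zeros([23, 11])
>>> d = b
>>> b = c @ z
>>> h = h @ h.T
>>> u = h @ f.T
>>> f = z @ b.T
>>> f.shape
(17, 5)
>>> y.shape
(17, 23)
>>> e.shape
(5, 17)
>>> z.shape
(17, 23)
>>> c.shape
(5, 17)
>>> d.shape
(23,)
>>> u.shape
(5, 17)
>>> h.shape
(5, 5)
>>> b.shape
(5, 23)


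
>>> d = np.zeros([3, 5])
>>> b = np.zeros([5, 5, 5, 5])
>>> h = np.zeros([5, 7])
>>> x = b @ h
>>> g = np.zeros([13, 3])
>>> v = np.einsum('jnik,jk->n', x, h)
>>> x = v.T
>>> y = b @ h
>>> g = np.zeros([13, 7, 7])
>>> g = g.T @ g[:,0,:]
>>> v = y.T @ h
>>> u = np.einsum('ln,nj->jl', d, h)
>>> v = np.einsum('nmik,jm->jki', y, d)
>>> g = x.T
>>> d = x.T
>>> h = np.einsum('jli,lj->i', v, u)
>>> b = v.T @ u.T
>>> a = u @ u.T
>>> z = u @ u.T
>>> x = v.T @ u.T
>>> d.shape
(5,)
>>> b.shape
(5, 7, 7)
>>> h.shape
(5,)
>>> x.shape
(5, 7, 7)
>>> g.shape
(5,)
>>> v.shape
(3, 7, 5)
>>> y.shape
(5, 5, 5, 7)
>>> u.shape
(7, 3)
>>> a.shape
(7, 7)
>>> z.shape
(7, 7)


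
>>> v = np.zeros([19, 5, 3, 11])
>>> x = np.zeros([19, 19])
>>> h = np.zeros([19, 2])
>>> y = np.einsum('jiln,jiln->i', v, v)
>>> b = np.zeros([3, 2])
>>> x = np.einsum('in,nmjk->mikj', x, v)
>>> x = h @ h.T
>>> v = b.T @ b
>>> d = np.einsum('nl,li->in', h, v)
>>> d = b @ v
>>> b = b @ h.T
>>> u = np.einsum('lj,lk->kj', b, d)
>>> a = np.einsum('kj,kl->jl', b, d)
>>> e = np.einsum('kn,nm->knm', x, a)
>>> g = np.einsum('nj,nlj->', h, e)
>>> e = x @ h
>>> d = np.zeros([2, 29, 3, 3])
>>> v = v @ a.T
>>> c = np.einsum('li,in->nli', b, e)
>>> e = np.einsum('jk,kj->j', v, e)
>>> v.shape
(2, 19)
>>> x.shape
(19, 19)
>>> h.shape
(19, 2)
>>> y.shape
(5,)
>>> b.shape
(3, 19)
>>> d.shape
(2, 29, 3, 3)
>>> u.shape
(2, 19)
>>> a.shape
(19, 2)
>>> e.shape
(2,)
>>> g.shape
()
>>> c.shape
(2, 3, 19)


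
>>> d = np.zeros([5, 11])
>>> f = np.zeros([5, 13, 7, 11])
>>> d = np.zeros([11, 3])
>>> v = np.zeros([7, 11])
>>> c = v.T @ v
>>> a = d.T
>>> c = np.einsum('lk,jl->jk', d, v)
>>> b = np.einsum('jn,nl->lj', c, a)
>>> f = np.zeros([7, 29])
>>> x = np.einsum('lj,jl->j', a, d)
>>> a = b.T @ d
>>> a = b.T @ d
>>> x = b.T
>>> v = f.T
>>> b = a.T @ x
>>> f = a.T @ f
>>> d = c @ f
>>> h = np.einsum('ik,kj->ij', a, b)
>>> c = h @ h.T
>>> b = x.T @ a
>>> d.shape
(7, 29)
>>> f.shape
(3, 29)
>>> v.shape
(29, 7)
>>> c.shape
(7, 7)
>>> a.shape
(7, 3)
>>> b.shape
(11, 3)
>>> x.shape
(7, 11)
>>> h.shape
(7, 11)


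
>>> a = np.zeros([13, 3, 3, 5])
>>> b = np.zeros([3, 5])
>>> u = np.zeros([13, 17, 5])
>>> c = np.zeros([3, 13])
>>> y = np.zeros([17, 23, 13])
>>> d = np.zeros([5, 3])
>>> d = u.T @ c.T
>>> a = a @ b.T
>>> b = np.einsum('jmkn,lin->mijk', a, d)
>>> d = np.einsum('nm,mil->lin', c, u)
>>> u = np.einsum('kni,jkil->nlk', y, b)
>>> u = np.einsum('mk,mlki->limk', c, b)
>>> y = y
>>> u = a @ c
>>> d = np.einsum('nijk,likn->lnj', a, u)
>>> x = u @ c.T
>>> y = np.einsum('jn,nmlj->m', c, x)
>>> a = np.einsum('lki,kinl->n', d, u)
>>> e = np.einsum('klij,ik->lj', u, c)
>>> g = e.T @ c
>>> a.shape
(3,)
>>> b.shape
(3, 17, 13, 3)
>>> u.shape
(13, 3, 3, 13)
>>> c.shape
(3, 13)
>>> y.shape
(3,)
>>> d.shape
(13, 13, 3)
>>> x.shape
(13, 3, 3, 3)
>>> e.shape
(3, 13)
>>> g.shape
(13, 13)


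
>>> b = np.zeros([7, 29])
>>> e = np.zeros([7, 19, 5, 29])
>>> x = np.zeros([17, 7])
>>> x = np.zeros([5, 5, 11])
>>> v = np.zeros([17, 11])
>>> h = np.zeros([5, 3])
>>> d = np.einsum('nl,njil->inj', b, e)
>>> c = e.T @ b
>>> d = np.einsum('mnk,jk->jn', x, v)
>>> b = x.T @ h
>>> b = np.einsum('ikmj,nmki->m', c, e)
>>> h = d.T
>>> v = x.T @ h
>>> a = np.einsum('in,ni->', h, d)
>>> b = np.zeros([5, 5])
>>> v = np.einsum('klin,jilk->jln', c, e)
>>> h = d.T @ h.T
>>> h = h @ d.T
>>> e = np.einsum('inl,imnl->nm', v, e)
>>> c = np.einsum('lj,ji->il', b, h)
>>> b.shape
(5, 5)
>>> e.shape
(5, 19)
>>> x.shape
(5, 5, 11)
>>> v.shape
(7, 5, 29)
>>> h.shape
(5, 17)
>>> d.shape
(17, 5)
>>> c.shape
(17, 5)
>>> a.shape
()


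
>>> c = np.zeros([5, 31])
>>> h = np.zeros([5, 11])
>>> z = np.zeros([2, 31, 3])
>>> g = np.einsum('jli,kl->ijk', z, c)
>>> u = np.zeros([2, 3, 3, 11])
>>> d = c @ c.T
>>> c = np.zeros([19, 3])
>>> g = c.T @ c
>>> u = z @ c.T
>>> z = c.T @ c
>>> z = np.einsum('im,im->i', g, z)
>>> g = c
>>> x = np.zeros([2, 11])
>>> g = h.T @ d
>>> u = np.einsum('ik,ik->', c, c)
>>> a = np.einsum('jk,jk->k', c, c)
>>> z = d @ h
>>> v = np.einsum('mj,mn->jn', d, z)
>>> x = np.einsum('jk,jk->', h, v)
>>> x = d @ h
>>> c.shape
(19, 3)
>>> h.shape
(5, 11)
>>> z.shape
(5, 11)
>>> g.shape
(11, 5)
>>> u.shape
()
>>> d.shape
(5, 5)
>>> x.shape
(5, 11)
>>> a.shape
(3,)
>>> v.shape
(5, 11)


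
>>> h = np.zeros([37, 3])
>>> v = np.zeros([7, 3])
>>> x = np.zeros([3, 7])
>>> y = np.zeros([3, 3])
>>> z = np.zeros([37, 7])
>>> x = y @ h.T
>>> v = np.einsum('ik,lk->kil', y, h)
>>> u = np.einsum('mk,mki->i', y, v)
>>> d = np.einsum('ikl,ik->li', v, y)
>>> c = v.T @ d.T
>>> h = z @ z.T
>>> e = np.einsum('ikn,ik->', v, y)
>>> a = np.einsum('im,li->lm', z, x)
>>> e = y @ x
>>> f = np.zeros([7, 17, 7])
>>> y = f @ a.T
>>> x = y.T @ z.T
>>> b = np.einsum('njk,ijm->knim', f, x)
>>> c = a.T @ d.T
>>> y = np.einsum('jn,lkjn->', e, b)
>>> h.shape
(37, 37)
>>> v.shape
(3, 3, 37)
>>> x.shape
(3, 17, 37)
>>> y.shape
()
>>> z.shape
(37, 7)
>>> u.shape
(37,)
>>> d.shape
(37, 3)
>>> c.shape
(7, 37)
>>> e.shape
(3, 37)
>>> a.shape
(3, 7)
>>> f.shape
(7, 17, 7)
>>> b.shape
(7, 7, 3, 37)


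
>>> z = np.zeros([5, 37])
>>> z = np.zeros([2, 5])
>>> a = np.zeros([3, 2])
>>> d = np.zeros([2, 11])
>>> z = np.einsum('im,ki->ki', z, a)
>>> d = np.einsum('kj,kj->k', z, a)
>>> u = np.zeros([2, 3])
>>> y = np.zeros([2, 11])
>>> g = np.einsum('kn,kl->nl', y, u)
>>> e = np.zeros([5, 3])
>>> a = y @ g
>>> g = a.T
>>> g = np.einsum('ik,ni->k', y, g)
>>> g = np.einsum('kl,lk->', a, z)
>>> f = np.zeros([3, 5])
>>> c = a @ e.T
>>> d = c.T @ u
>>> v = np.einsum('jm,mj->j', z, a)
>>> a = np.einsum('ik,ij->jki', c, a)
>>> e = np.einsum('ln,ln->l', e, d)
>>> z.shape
(3, 2)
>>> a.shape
(3, 5, 2)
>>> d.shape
(5, 3)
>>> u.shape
(2, 3)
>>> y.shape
(2, 11)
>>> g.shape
()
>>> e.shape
(5,)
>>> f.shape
(3, 5)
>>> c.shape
(2, 5)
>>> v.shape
(3,)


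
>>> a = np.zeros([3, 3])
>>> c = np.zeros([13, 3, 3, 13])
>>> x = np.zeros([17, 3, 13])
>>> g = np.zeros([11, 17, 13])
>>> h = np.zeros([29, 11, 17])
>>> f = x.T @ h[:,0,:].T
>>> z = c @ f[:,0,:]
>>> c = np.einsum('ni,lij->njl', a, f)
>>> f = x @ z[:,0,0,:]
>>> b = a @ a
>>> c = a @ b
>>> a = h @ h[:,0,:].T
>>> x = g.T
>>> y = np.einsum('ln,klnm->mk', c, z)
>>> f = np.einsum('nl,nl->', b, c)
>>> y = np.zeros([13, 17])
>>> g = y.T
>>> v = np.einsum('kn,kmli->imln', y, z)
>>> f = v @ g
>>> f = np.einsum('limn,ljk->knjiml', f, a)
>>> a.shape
(29, 11, 29)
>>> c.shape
(3, 3)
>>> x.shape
(13, 17, 11)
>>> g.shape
(17, 13)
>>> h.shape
(29, 11, 17)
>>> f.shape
(29, 13, 11, 3, 3, 29)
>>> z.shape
(13, 3, 3, 29)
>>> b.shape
(3, 3)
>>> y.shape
(13, 17)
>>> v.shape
(29, 3, 3, 17)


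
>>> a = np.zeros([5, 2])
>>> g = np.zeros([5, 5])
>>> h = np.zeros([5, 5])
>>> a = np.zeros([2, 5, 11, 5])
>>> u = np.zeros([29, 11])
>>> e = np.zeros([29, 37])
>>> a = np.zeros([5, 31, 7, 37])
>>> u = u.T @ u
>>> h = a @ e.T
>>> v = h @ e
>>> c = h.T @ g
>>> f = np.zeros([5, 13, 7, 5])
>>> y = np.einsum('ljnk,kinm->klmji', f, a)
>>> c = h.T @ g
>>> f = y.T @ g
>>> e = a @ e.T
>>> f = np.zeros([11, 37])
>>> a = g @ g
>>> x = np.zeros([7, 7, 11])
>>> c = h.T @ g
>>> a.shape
(5, 5)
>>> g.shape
(5, 5)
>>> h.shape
(5, 31, 7, 29)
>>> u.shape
(11, 11)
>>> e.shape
(5, 31, 7, 29)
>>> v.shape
(5, 31, 7, 37)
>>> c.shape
(29, 7, 31, 5)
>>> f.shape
(11, 37)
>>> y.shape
(5, 5, 37, 13, 31)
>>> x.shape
(7, 7, 11)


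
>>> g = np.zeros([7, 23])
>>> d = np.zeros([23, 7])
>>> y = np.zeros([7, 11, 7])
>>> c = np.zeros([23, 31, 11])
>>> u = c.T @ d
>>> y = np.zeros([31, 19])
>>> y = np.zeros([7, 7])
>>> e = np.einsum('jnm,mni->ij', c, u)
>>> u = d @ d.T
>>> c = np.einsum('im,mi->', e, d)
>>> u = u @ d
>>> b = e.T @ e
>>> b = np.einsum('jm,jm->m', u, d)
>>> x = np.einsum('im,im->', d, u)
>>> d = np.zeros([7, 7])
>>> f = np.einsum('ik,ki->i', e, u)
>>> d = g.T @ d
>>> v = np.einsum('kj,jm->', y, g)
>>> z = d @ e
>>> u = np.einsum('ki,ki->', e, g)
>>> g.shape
(7, 23)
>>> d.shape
(23, 7)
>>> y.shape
(7, 7)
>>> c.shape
()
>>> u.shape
()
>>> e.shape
(7, 23)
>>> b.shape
(7,)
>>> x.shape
()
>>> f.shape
(7,)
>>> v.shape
()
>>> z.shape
(23, 23)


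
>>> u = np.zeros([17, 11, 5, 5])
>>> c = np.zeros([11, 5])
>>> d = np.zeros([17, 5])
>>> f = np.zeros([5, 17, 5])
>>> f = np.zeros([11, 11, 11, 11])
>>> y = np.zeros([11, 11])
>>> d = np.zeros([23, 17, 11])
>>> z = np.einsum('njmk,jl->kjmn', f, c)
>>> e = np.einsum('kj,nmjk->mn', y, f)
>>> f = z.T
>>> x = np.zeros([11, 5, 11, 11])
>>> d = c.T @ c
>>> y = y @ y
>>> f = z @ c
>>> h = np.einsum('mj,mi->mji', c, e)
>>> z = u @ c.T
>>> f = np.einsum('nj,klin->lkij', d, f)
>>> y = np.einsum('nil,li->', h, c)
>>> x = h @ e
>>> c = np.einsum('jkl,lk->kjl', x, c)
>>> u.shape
(17, 11, 5, 5)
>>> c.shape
(5, 11, 11)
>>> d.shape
(5, 5)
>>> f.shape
(11, 11, 11, 5)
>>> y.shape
()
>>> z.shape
(17, 11, 5, 11)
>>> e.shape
(11, 11)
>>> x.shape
(11, 5, 11)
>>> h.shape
(11, 5, 11)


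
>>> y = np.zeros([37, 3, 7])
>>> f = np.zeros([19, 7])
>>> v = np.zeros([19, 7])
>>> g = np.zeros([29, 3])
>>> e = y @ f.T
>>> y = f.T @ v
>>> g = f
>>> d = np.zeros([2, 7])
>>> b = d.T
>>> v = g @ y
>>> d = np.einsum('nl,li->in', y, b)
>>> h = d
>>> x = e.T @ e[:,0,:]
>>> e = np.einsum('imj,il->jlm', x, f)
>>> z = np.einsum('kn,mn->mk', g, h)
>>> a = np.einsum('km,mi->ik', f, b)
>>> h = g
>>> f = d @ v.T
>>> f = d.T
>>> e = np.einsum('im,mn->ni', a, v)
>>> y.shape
(7, 7)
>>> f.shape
(7, 2)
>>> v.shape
(19, 7)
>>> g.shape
(19, 7)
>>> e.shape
(7, 2)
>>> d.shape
(2, 7)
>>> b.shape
(7, 2)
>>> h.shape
(19, 7)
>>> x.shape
(19, 3, 19)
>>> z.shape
(2, 19)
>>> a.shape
(2, 19)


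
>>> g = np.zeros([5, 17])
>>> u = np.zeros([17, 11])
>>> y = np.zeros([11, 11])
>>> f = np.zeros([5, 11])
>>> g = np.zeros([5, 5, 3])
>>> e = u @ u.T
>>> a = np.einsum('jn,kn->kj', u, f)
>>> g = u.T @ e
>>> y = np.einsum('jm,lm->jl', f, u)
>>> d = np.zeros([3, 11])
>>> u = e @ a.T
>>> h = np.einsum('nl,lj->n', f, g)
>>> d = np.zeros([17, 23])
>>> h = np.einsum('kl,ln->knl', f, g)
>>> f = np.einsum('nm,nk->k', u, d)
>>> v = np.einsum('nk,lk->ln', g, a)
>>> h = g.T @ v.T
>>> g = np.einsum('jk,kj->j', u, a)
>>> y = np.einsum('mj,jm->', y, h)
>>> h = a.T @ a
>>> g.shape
(17,)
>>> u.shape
(17, 5)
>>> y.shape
()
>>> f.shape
(23,)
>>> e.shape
(17, 17)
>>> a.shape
(5, 17)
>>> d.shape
(17, 23)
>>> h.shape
(17, 17)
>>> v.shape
(5, 11)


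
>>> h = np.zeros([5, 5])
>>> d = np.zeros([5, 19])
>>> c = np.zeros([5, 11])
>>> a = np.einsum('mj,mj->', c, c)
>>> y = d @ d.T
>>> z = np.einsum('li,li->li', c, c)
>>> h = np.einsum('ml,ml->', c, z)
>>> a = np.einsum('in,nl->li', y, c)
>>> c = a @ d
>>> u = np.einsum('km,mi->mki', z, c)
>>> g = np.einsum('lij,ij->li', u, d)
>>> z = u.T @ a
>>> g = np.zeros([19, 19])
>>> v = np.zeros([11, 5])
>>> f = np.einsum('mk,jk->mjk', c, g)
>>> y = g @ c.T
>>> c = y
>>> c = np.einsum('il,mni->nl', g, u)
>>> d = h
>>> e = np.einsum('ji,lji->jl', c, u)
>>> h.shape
()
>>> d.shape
()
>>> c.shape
(5, 19)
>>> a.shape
(11, 5)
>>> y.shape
(19, 11)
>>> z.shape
(19, 5, 5)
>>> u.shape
(11, 5, 19)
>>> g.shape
(19, 19)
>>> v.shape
(11, 5)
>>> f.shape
(11, 19, 19)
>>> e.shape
(5, 11)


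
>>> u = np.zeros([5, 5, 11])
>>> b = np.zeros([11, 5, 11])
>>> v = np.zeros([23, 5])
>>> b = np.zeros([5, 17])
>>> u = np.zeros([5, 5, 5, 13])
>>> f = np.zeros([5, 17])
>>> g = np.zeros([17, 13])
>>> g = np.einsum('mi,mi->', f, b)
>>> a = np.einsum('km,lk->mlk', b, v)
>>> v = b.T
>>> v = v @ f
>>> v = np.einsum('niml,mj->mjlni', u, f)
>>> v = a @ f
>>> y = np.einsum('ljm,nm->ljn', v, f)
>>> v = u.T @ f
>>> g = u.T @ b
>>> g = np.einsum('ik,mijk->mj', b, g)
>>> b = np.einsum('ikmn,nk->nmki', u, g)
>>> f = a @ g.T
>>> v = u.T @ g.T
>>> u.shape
(5, 5, 5, 13)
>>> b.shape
(13, 5, 5, 5)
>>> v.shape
(13, 5, 5, 13)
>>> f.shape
(17, 23, 13)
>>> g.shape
(13, 5)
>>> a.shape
(17, 23, 5)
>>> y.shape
(17, 23, 5)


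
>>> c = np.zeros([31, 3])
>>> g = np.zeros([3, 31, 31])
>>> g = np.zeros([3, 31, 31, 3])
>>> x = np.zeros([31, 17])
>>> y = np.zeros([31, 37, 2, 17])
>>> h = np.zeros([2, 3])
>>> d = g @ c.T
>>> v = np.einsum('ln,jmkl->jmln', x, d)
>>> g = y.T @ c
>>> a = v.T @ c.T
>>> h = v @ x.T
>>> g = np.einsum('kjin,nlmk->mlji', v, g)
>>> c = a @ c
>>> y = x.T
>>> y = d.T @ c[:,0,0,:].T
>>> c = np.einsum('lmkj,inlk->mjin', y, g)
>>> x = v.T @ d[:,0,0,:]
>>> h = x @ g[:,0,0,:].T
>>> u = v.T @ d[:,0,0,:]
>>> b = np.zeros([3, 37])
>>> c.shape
(31, 17, 37, 2)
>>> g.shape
(37, 2, 31, 31)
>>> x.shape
(17, 31, 31, 31)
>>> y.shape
(31, 31, 31, 17)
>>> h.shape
(17, 31, 31, 37)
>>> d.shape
(3, 31, 31, 31)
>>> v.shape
(3, 31, 31, 17)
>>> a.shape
(17, 31, 31, 31)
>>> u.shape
(17, 31, 31, 31)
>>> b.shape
(3, 37)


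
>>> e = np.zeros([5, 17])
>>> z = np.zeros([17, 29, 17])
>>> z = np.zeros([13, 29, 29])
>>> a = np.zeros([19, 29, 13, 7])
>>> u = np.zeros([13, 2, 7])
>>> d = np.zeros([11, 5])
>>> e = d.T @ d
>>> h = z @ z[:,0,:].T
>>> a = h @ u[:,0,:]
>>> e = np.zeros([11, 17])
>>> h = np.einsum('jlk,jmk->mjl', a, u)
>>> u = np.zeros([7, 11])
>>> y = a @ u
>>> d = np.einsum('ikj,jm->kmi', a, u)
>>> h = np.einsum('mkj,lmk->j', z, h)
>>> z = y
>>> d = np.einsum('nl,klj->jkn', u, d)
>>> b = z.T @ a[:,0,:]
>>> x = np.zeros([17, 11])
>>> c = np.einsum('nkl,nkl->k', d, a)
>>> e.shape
(11, 17)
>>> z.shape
(13, 29, 11)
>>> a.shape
(13, 29, 7)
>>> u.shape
(7, 11)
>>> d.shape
(13, 29, 7)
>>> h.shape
(29,)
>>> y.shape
(13, 29, 11)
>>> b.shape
(11, 29, 7)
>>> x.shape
(17, 11)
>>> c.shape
(29,)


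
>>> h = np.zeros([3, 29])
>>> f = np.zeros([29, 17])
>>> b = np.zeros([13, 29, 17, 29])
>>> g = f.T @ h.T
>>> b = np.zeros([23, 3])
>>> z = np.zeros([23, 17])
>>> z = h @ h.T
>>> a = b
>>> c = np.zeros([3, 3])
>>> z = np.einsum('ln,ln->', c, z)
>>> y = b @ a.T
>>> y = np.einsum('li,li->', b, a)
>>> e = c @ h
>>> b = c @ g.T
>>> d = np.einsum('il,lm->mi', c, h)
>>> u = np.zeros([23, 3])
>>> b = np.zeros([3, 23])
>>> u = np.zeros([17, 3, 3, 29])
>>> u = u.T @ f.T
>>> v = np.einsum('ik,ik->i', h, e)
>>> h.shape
(3, 29)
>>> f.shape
(29, 17)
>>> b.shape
(3, 23)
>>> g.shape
(17, 3)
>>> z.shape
()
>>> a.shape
(23, 3)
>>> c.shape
(3, 3)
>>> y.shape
()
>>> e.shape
(3, 29)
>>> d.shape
(29, 3)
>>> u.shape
(29, 3, 3, 29)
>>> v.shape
(3,)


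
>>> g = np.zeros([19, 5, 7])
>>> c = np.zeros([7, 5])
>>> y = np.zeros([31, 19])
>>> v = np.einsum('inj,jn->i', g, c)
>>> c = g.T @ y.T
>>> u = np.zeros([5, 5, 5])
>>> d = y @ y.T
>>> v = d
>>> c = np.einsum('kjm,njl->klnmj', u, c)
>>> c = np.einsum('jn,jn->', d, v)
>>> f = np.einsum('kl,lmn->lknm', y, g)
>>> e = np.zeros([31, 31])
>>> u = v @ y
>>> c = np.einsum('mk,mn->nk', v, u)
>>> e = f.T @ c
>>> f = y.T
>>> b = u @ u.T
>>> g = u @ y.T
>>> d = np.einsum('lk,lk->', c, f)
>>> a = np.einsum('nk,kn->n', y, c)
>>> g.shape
(31, 31)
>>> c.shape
(19, 31)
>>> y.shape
(31, 19)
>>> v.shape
(31, 31)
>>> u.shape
(31, 19)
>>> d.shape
()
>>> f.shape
(19, 31)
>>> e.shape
(5, 7, 31, 31)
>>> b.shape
(31, 31)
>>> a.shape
(31,)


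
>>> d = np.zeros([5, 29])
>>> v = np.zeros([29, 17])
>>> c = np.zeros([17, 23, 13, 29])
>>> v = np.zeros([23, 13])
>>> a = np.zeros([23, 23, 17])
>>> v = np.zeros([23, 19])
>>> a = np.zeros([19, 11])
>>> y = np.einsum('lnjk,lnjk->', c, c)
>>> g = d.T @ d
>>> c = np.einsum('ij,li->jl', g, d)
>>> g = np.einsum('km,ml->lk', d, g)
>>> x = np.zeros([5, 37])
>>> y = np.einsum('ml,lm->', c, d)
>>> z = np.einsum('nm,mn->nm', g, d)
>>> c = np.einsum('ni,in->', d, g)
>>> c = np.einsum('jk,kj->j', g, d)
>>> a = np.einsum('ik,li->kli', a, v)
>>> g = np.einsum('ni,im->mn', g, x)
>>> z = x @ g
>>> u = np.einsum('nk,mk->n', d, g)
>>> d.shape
(5, 29)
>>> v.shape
(23, 19)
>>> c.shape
(29,)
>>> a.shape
(11, 23, 19)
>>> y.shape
()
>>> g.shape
(37, 29)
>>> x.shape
(5, 37)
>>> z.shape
(5, 29)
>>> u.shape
(5,)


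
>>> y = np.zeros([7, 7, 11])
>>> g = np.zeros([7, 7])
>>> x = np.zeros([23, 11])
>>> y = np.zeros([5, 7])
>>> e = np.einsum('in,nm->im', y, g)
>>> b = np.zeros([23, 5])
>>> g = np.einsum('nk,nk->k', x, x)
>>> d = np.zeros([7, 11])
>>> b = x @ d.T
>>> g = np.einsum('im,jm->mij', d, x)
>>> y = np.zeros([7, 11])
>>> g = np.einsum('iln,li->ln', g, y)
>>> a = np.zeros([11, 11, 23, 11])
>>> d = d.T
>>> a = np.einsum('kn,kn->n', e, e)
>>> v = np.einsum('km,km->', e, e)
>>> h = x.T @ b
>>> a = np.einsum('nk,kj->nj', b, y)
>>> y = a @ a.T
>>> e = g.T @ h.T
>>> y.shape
(23, 23)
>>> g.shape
(7, 23)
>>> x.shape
(23, 11)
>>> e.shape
(23, 11)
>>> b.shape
(23, 7)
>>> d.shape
(11, 7)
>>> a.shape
(23, 11)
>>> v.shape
()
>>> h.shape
(11, 7)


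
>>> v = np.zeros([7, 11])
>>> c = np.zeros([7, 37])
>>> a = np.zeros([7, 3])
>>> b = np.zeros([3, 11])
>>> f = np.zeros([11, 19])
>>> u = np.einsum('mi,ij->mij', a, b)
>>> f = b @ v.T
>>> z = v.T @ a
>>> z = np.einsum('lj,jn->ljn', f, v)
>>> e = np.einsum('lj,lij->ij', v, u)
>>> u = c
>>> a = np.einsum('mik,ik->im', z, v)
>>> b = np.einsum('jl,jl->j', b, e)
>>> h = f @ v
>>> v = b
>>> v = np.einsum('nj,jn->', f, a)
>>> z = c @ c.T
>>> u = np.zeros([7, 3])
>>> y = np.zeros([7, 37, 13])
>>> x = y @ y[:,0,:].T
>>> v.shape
()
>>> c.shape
(7, 37)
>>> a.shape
(7, 3)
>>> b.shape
(3,)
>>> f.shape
(3, 7)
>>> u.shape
(7, 3)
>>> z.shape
(7, 7)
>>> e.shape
(3, 11)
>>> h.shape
(3, 11)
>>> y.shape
(7, 37, 13)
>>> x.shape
(7, 37, 7)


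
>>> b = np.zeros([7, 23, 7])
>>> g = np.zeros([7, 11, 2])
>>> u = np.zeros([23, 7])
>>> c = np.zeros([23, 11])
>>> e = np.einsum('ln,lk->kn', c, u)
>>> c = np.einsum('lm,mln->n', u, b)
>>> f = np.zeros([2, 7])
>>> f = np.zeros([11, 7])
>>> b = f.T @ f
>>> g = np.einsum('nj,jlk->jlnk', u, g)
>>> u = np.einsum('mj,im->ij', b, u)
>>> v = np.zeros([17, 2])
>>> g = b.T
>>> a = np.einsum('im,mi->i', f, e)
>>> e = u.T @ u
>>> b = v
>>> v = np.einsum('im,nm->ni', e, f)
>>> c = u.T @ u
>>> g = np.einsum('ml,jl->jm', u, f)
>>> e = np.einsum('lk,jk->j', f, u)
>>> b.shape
(17, 2)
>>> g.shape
(11, 23)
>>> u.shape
(23, 7)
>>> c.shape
(7, 7)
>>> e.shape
(23,)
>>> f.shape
(11, 7)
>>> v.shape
(11, 7)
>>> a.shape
(11,)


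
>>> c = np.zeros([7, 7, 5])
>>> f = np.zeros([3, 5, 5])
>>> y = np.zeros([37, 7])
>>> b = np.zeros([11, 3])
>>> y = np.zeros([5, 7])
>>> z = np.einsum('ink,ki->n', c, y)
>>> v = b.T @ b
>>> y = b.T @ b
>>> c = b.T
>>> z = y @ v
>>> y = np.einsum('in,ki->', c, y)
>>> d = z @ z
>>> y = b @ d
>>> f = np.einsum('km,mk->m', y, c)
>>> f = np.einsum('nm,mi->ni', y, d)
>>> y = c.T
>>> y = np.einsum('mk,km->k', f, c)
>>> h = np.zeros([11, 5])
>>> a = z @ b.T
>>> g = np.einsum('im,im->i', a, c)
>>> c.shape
(3, 11)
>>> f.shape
(11, 3)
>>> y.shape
(3,)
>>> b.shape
(11, 3)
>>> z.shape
(3, 3)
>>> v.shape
(3, 3)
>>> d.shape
(3, 3)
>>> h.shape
(11, 5)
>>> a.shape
(3, 11)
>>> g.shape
(3,)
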